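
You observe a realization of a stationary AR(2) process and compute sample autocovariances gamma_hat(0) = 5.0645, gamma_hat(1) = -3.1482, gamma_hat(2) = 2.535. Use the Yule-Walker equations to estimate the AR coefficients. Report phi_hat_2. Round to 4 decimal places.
\hat\phi_{2} = 0.1860

The Yule-Walker equations for an AR(p) process read, in matrix form,
  Gamma_p phi = r_p,   with   (Gamma_p)_{ij} = gamma(|i - j|),
                       (r_p)_i = gamma(i),   i,j = 1..p.
Substitute the sample gammas (Toeplitz matrix and right-hand side of size 2):
  Gamma_p = [[5.0645, -3.1482], [-3.1482, 5.0645]]
  r_p     = [-3.1482, 2.535]
Written out:
  5.0645 phi_1 - 3.1482 phi_2 = -3.1482
  -3.1482 phi_1 + 5.0645 phi_2 = 2.535
Solve by Cramer's rule:
  det = gamma(0)^2 - gamma(1)^2 = (5.0645)^2 - (-3.1482)^2 = 25.64916025 - 9.91116324 = 15.73799701
  phi_hat_1 = [gamma(1) gamma(0) - gamma(1) gamma(2)] / det = [(-3.1482)(5.0645) - (-3.1482)(2.535)] / 15.73799701 = -7.9633719 / 15.73799701 = -0.506
  phi_hat_2 = [gamma(0) gamma(2) - gamma(1)^2] / det = [(5.0645)(2.535) - (-3.1482)^2] / 15.73799701 = 2.92734426 / 15.73799701 = 0.186
So phi_hat = [-0.5060, 0.1860].
Therefore phi_hat_2 = 0.1860.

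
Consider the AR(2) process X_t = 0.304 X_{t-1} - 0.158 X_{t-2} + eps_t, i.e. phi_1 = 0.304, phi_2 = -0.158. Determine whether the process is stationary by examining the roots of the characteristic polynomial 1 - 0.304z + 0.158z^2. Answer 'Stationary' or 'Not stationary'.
\text{Stationary}

The AR(p) characteristic polynomial is P(z) = 1 - 0.304z + 0.158z^2.
Stationarity requires all roots to lie outside the unit circle, i.e. |z| > 1 for every root.
Set 1 + (-0.304) z + (0.158) z^2 = 0, i.e. a z^2 + b z + c = 0 with a = 0.158, b = -0.304, c = 1.
Discriminant D = b^2 - 4ac = (-0.304)^2 - 4*(0.158)*1 = 0.092416 - (0.632) = -0.539584.
D < 0, so the roots are the complex-conjugate pair z = (-b +/- i sqrt(-D)) / (2a) = 0.962 +/- 2.3246i.
For a conjugate pair |z|^2 = z * conj(z) = (product of roots) = c/a = 1/(0.158) = 6.329114, so |z| = sqrt(6.329114) = 2.5158 for both roots.
Moduli of all roots: 2.5158, 2.5158.
All moduli strictly greater than 1? Yes.
Verdict: Stationary.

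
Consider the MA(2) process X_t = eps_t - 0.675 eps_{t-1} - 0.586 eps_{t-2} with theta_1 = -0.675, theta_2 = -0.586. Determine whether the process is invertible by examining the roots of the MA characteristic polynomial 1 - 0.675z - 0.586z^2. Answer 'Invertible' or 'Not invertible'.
\text{Not invertible}

The MA(q) characteristic polynomial is P(z) = 1 - 0.675z - 0.586z^2.
Invertibility requires all roots to lie outside the unit circle, i.e. |z| > 1 for every root.
Set 1 + (-0.675) z + (-0.586) z^2 = 0, i.e. a z^2 + b z + c = 0 with a = -0.586, b = -0.675, c = 1.
Discriminant D = b^2 - 4ac = (-0.675)^2 - 4*(-0.586)*1 = 0.455625 - (-2.344) = 2.799625.
D >= 0, so the roots are real: z = (-b +/- sqrt(D)) / (2a) = (0.675 +/- 1.673208) / (-1.172).
  z_1 = (0.675 + 1.673208) / (-1.172) = -2.0036,   |z_1| = 2.0036.
  z_2 = (0.675 - 1.673208) / (-1.172) = 0.8517,   |z_2| = 0.8517.
Moduli of all roots: 2.0036, 0.8517.
All moduli strictly greater than 1? No.
Verdict: Not invertible.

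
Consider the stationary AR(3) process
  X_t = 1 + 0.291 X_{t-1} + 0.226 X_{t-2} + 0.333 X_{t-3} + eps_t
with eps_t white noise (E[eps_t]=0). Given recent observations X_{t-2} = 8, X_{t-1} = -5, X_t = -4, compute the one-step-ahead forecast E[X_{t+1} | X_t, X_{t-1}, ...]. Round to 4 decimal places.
E[X_{t+1} \mid \mathcal F_t] = 1.3700

For an AR(p) model X_t = c + sum_i phi_i X_{t-i} + eps_t, the
one-step-ahead conditional mean is
  E[X_{t+1} | X_t, ...] = c + sum_i phi_i X_{t+1-i}.
Substitute known values:
  E[X_{t+1} | ...] = 1 + (0.291) * (-4) + (0.226) * (-5) + (0.333) * (8)
                   = 1.3700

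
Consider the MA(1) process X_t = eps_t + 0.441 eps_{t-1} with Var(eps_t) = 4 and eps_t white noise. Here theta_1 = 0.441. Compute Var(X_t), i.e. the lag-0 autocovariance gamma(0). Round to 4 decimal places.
\gamma(0) = 4.7779

For an MA(q) process X_t = eps_t + sum_i theta_i eps_{t-i} with
Var(eps_t) = sigma^2, the variance is
  gamma(0) = sigma^2 * (1 + sum_i theta_i^2).
  sum_i theta_i^2 = (0.441)^2 = 0.194481.
  gamma(0) = 4 * (1 + 0.194481) = 4 * 1.194481 = 4.777924, which rounds to 4.7779.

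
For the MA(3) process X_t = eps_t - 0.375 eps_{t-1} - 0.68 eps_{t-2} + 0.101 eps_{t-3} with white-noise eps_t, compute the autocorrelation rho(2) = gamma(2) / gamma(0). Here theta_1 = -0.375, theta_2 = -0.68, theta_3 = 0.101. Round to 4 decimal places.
\rho(2) = -0.4450

For an MA(q) process with theta_0 = 1, the autocovariance is
  gamma(k) = sigma^2 * sum_{i=0..q-k} theta_i * theta_{i+k},
and rho(k) = gamma(k) / gamma(0). Sigma^2 cancels.
  numerator   = (1)*(-0.68) + (-0.375)*(0.101) = -0.717875.
  denominator = (1)^2 + (-0.375)^2 + (-0.68)^2 + (0.101)^2 = 1.613226.
  rho(2) = -0.717875 / 1.613226 = -0.4450.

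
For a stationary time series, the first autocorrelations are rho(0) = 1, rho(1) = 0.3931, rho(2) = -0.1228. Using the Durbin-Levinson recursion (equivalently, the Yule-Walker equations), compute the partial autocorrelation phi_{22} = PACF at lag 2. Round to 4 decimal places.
\phi_{22} = -0.3280

The PACF at lag k is phi_{kk}, the last component of the solution
to the Yule-Walker system G_k phi = r_k where
  (G_k)_{ij} = rho(|i - j|), (r_k)_i = rho(i), i,j = 1..k.
Equivalently, Durbin-Levinson gives phi_{kk} iteratively:
  phi_{11} = rho(1)
  phi_{kk} = [rho(k) - sum_{j=1..k-1} phi_{k-1,j} rho(k-j)]
            / [1 - sum_{j=1..k-1} phi_{k-1,j} rho(j)],
  phi_{k,j} = phi_{k-1,j} - phi_{kk} phi_{k-1,k-j},  j = 1..k-1.
Step k = 1:
  phi_11 = rho(1) = 0.3931.
Step k = 2:
  phi_22 = [rho(2) - phi_11 rho(1)] / [1 - phi_11 rho(1)] = [-0.1228 - (0.3931)(0.3931)] / [1 - (0.3931)(0.3931)]
         = -0.27732761 / 0.84547239 = -0.328.
Therefore phi_{22} = -0.3280.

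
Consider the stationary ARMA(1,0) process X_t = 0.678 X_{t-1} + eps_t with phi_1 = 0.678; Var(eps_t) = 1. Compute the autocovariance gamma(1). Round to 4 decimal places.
\gamma(1) = 1.2548

Multiply the model equation by X_{t-k} and take expectations. With theta_0 = psi_0 = 1 and psi_j the MA(infinity) weights, this gives
  gamma(k) - sum_i phi_i gamma(k-i) = c_k,
  c_k = sigma^2 * sum_{j=k..q} theta_j psi_{j-k}   (c_k = 0 for k > q),
using gamma(-m) = gamma(m).
Pure AR (q = 0): c_0 = sigma^2 = 1, c_k = 0 for k >= 1.
Equations for k = 0 and k = 1 (AR order 1):
  gamma(0) = phi_1 gamma(1) + c_0
  gamma(1) = phi_1 gamma(0) + c_1
Substituting the second into the first: gamma(0) (1 - phi_1^2) = c_0 + phi_1 c_1, so
  gamma(0) = c_0 / (1 - phi_1^2) = 1 / (1 - (0.678)^2) = 1 / 0.540316 = 1.850769.
  gamma(1) = phi_1 gamma(0) = (0.678)(1.850769) = 1.254821.
Therefore gamma(1) = 1.2548 (to 4 decimal places).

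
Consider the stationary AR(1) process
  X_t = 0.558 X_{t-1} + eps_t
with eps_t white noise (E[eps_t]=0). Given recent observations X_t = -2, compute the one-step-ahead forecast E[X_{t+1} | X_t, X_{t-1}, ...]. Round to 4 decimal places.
E[X_{t+1} \mid \mathcal F_t] = -1.1160

For an AR(p) model X_t = c + sum_i phi_i X_{t-i} + eps_t, the
one-step-ahead conditional mean is
  E[X_{t+1} | X_t, ...] = c + sum_i phi_i X_{t+1-i}.
Substitute known values:
  E[X_{t+1} | ...] = (0.558) * (-2)
                   = -1.1160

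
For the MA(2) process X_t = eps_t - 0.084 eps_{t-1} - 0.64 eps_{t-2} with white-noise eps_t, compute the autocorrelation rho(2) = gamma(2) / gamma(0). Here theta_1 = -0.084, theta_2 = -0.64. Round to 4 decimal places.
\rho(2) = -0.4518

For an MA(q) process with theta_0 = 1, the autocovariance is
  gamma(k) = sigma^2 * sum_{i=0..q-k} theta_i * theta_{i+k},
and rho(k) = gamma(k) / gamma(0). Sigma^2 cancels.
  numerator   = (1)*(-0.64) = -0.64.
  denominator = (1)^2 + (-0.084)^2 + (-0.64)^2 = 1.416656.
  rho(2) = -0.64 / 1.416656 = -0.4518.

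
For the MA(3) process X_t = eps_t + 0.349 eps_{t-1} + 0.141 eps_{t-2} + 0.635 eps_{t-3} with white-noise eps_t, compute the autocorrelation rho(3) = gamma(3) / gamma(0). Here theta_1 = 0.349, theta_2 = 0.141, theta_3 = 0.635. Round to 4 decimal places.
\rho(3) = 0.4110

For an MA(q) process with theta_0 = 1, the autocovariance is
  gamma(k) = sigma^2 * sum_{i=0..q-k} theta_i * theta_{i+k},
and rho(k) = gamma(k) / gamma(0). Sigma^2 cancels.
  numerator   = (1)*(0.635) = 0.635.
  denominator = (1)^2 + (0.349)^2 + (0.141)^2 + (0.635)^2 = 1.544907.
  rho(3) = 0.635 / 1.544907 = 0.4110.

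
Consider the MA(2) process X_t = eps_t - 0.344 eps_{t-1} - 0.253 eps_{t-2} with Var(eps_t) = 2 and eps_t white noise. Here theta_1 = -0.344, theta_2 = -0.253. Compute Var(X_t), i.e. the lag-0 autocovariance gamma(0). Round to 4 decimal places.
\gamma(0) = 2.3647

For an MA(q) process X_t = eps_t + sum_i theta_i eps_{t-i} with
Var(eps_t) = sigma^2, the variance is
  gamma(0) = sigma^2 * (1 + sum_i theta_i^2).
  sum_i theta_i^2 = (-0.344)^2 + (-0.253)^2 = 0.118336 + 0.064009 = 0.182345.
  gamma(0) = 2 * (1 + 0.182345) = 2 * 1.182345 = 2.36469, which rounds to 2.3647.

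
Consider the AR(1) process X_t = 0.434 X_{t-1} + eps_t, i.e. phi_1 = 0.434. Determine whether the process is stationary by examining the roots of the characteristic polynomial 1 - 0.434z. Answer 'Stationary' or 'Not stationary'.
\text{Stationary}

The AR(p) characteristic polynomial is P(z) = 1 - 0.434z.
Stationarity requires all roots to lie outside the unit circle, i.e. |z| > 1 for every root.
This is linear in z: 1 + (-0.434) z = 0  =>  z = -1/(-0.434) = 2.304147,  |z| = 2.304147.
Moduli of all roots: 2.3041.
All moduli strictly greater than 1? Yes.
Verdict: Stationary.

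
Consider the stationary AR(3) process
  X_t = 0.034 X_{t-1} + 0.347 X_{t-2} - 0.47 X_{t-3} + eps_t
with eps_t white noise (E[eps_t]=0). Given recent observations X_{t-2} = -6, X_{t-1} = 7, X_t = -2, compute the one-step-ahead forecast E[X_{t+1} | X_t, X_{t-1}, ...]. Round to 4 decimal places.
E[X_{t+1} \mid \mathcal F_t] = 5.1810

For an AR(p) model X_t = c + sum_i phi_i X_{t-i} + eps_t, the
one-step-ahead conditional mean is
  E[X_{t+1} | X_t, ...] = c + sum_i phi_i X_{t+1-i}.
Substitute known values:
  E[X_{t+1} | ...] = (0.034) * (-2) + (0.347) * (7) + (-0.47) * (-6)
                   = 5.1810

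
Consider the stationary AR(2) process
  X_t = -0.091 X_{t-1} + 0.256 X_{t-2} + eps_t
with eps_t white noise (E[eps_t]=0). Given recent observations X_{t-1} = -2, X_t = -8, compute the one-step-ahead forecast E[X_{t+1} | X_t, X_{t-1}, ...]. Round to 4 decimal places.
E[X_{t+1} \mid \mathcal F_t] = 0.2160

For an AR(p) model X_t = c + sum_i phi_i X_{t-i} + eps_t, the
one-step-ahead conditional mean is
  E[X_{t+1} | X_t, ...] = c + sum_i phi_i X_{t+1-i}.
Substitute known values:
  E[X_{t+1} | ...] = (-0.091) * (-8) + (0.256) * (-2)
                   = 0.2160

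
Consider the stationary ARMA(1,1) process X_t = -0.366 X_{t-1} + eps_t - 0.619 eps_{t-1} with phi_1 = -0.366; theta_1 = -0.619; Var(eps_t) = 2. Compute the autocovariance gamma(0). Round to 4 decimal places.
\gamma(0) = 4.2406

Multiply the model equation by X_{t-k} and take expectations. With theta_0 = psi_0 = 1 and psi_j the MA(infinity) weights, this gives
  gamma(k) - sum_i phi_i gamma(k-i) = c_k,
  c_k = sigma^2 * sum_{j=k..q} theta_j psi_{j-k}   (c_k = 0 for k > q),
using gamma(-m) = gamma(m).
psi-weights needed (psi_j = theta_j + sum_i phi_i psi_{j-i}):
  psi_1 = theta_1 + phi_1 = -0.619 + (-0.366) = -0.985
Right-hand sides:
  c_0 = sigma^2 (1 + theta_1 psi_1) = 2 * (1 + (-0.619)(-0.985)) = 2 * 1.609715 = 3.21943
  c_1 = sigma^2 theta_1 = 2 * (-0.619) = -1.238
  c_2 = 0
Equations for k = 0 and k = 1 (AR order 1):
  gamma(0) = phi_1 gamma(1) + c_0
  gamma(1) = phi_1 gamma(0) + c_1
Substituting the second into the first: gamma(0) (1 - phi_1^2) = c_0 + phi_1 c_1, so
  gamma(0) = (c_0 + phi_1 c_1) / (1 - phi_1^2) = (3.21943 + (-0.366)(-1.238)) / (1 - (-0.366)^2) = 3.672538 / 0.866044 = 4.240591.
Therefore gamma(0) = 4.2406 (to 4 decimal places).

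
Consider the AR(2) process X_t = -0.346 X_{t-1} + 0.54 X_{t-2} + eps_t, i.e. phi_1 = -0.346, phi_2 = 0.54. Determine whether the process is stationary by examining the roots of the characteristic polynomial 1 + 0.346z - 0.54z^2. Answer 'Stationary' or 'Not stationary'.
\text{Stationary}

The AR(p) characteristic polynomial is P(z) = 1 + 0.346z - 0.54z^2.
Stationarity requires all roots to lie outside the unit circle, i.e. |z| > 1 for every root.
Set 1 + (0.346) z + (-0.54) z^2 = 0, i.e. a z^2 + b z + c = 0 with a = -0.54, b = 0.346, c = 1.
Discriminant D = b^2 - 4ac = (0.346)^2 - 4*(-0.54)*1 = 0.119716 - (-2.16) = 2.279716.
D >= 0, so the roots are real: z = (-b +/- sqrt(D)) / (2a) = (-0.346 +/- 1.509873) / (-1.08).
  z_1 = (-0.346 + 1.509873) / (-1.08) = -1.0777,   |z_1| = 1.0777.
  z_2 = (-0.346 - 1.509873) / (-1.08) = 1.7184,   |z_2| = 1.7184.
Moduli of all roots: 1.0777, 1.7184.
All moduli strictly greater than 1? Yes.
Verdict: Stationary.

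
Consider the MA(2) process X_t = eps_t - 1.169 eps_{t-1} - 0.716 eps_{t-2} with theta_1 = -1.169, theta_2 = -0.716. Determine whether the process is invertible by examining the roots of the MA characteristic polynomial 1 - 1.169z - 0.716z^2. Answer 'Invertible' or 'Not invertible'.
\text{Not invertible}

The MA(q) characteristic polynomial is P(z) = 1 - 1.169z - 0.716z^2.
Invertibility requires all roots to lie outside the unit circle, i.e. |z| > 1 for every root.
Set 1 + (-1.169) z + (-0.716) z^2 = 0, i.e. a z^2 + b z + c = 0 with a = -0.716, b = -1.169, c = 1.
Discriminant D = b^2 - 4ac = (-1.169)^2 - 4*(-0.716)*1 = 1.366561 - (-2.864) = 4.230561.
D >= 0, so the roots are real: z = (-b +/- sqrt(D)) / (2a) = (1.169 +/- 2.056833) / (-1.432).
  z_1 = (1.169 + 2.056833) / (-1.432) = -2.2527,   |z_1| = 2.2527.
  z_2 = (1.169 - 2.056833) / (-1.432) = 0.62,   |z_2| = 0.62.
Moduli of all roots: 2.2527, 0.6200.
All moduli strictly greater than 1? No.
Verdict: Not invertible.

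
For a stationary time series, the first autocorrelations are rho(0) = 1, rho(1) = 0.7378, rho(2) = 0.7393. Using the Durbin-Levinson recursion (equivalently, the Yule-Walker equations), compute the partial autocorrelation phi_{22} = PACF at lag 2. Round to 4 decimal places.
\phi_{22} = 0.4279

The PACF at lag k is phi_{kk}, the last component of the solution
to the Yule-Walker system G_k phi = r_k where
  (G_k)_{ij} = rho(|i - j|), (r_k)_i = rho(i), i,j = 1..k.
Equivalently, Durbin-Levinson gives phi_{kk} iteratively:
  phi_{11} = rho(1)
  phi_{kk} = [rho(k) - sum_{j=1..k-1} phi_{k-1,j} rho(k-j)]
            / [1 - sum_{j=1..k-1} phi_{k-1,j} rho(j)],
  phi_{k,j} = phi_{k-1,j} - phi_{kk} phi_{k-1,k-j},  j = 1..k-1.
Step k = 1:
  phi_11 = rho(1) = 0.7378.
Step k = 2:
  phi_22 = [rho(2) - phi_11 rho(1)] / [1 - phi_11 rho(1)] = [0.7393 - (0.7378)(0.7378)] / [1 - (0.7378)(0.7378)]
         = 0.19495116 / 0.45565116 = 0.4279.
Therefore phi_{22} = 0.4279.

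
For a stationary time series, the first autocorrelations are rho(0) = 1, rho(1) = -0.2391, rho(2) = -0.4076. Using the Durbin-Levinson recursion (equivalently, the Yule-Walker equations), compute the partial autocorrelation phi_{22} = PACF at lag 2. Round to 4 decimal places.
\phi_{22} = -0.4930

The PACF at lag k is phi_{kk}, the last component of the solution
to the Yule-Walker system G_k phi = r_k where
  (G_k)_{ij} = rho(|i - j|), (r_k)_i = rho(i), i,j = 1..k.
Equivalently, Durbin-Levinson gives phi_{kk} iteratively:
  phi_{11} = rho(1)
  phi_{kk} = [rho(k) - sum_{j=1..k-1} phi_{k-1,j} rho(k-j)]
            / [1 - sum_{j=1..k-1} phi_{k-1,j} rho(j)],
  phi_{k,j} = phi_{k-1,j} - phi_{kk} phi_{k-1,k-j},  j = 1..k-1.
Step k = 1:
  phi_11 = rho(1) = -0.2391.
Step k = 2:
  phi_22 = [rho(2) - phi_11 rho(1)] / [1 - phi_11 rho(1)] = [-0.4076 - (-0.2391)(-0.2391)] / [1 - (-0.2391)(-0.2391)]
         = -0.46476881 / 0.94283119 = -0.493.
Therefore phi_{22} = -0.4930.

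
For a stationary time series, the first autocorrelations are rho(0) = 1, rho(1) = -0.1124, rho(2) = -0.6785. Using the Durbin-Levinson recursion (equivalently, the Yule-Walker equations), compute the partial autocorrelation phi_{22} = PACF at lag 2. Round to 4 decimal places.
\phi_{22} = -0.7000

The PACF at lag k is phi_{kk}, the last component of the solution
to the Yule-Walker system G_k phi = r_k where
  (G_k)_{ij} = rho(|i - j|), (r_k)_i = rho(i), i,j = 1..k.
Equivalently, Durbin-Levinson gives phi_{kk} iteratively:
  phi_{11} = rho(1)
  phi_{kk} = [rho(k) - sum_{j=1..k-1} phi_{k-1,j} rho(k-j)]
            / [1 - sum_{j=1..k-1} phi_{k-1,j} rho(j)],
  phi_{k,j} = phi_{k-1,j} - phi_{kk} phi_{k-1,k-j},  j = 1..k-1.
Step k = 1:
  phi_11 = rho(1) = -0.1124.
Step k = 2:
  phi_22 = [rho(2) - phi_11 rho(1)] / [1 - phi_11 rho(1)] = [-0.6785 - (-0.1124)(-0.1124)] / [1 - (-0.1124)(-0.1124)]
         = -0.69113376 / 0.98736624 = -0.7.
Therefore phi_{22} = -0.7000.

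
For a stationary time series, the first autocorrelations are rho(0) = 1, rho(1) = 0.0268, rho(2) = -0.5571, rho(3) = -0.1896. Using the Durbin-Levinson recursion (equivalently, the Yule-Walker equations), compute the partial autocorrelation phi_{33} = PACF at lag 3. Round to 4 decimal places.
\phi_{33} = -0.2201

The PACF at lag k is phi_{kk}, the last component of the solution
to the Yule-Walker system G_k phi = r_k where
  (G_k)_{ij} = rho(|i - j|), (r_k)_i = rho(i), i,j = 1..k.
Equivalently, Durbin-Levinson gives phi_{kk} iteratively:
  phi_{11} = rho(1)
  phi_{kk} = [rho(k) - sum_{j=1..k-1} phi_{k-1,j} rho(k-j)]
            / [1 - sum_{j=1..k-1} phi_{k-1,j} rho(j)],
  phi_{k,j} = phi_{k-1,j} - phi_{kk} phi_{k-1,k-j},  j = 1..k-1.
Step k = 1:
  phi_11 = rho(1) = 0.0268.
Step k = 2:
  phi_22 = [rho(2) - phi_11 rho(1)] / [1 - phi_11 rho(1)] = [-0.5571 - (0.0268)(0.0268)] / [1 - (0.0268)(0.0268)]
         = -0.55781824 / 0.99928176 = -0.558219.
  Update: phi_21 = phi_11 - phi_22 phi_11 = 0.0268 - (-0.558219)(0.0268) = 0.04176.
Step k = 3:
  phi_33 = [rho(3) - phi_21 rho(2) - phi_22 rho(1)] / [1 - phi_21 rho(1) - phi_22 rho(2)]
    numerator   = -0.1896 - (0.04176)(-0.5571) - (-0.558219)(0.0268) = -0.15137508
    denominator = 1 - (0.04176)(0.0268) - (-0.558219)(-0.5571) = 0.68789692
  phi_33 = -0.15137508 / 0.68789692 = -0.2201.
Therefore phi_{33} = -0.2201.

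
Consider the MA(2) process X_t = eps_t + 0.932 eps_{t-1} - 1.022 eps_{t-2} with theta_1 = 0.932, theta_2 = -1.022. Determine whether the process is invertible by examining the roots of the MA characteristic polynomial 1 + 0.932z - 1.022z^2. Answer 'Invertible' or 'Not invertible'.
\text{Not invertible}

The MA(q) characteristic polynomial is P(z) = 1 + 0.932z - 1.022z^2.
Invertibility requires all roots to lie outside the unit circle, i.e. |z| > 1 for every root.
Set 1 + (0.932) z + (-1.022) z^2 = 0, i.e. a z^2 + b z + c = 0 with a = -1.022, b = 0.932, c = 1.
Discriminant D = b^2 - 4ac = (0.932)^2 - 4*(-1.022)*1 = 0.868624 - (-4.088) = 4.956624.
D >= 0, so the roots are real: z = (-b +/- sqrt(D)) / (2a) = (-0.932 +/- 2.226348) / (-2.044).
  z_1 = (-0.932 + 2.226348) / (-2.044) = -0.6332,   |z_1| = 0.6332.
  z_2 = (-0.932 - 2.226348) / (-2.044) = 1.5452,   |z_2| = 1.5452.
Moduli of all roots: 0.6332, 1.5452.
All moduli strictly greater than 1? No.
Verdict: Not invertible.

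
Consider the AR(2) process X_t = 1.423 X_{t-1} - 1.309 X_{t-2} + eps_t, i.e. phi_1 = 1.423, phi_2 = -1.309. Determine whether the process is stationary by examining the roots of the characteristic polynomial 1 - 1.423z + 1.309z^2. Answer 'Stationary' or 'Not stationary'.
\text{Not stationary}

The AR(p) characteristic polynomial is P(z) = 1 - 1.423z + 1.309z^2.
Stationarity requires all roots to lie outside the unit circle, i.e. |z| > 1 for every root.
Set 1 + (-1.423) z + (1.309) z^2 = 0, i.e. a z^2 + b z + c = 0 with a = 1.309, b = -1.423, c = 1.
Discriminant D = b^2 - 4ac = (-1.423)^2 - 4*(1.309)*1 = 2.024929 - (5.236) = -3.211071.
D < 0, so the roots are the complex-conjugate pair z = (-b +/- i sqrt(-D)) / (2a) = 0.5435 +/- 0.6845i.
For a conjugate pair |z|^2 = z * conj(z) = (product of roots) = c/a = 1/(1.309) = 0.763942, so |z| = sqrt(0.763942) = 0.874 for both roots.
Moduli of all roots: 0.8740, 0.8740.
All moduli strictly greater than 1? No.
Verdict: Not stationary.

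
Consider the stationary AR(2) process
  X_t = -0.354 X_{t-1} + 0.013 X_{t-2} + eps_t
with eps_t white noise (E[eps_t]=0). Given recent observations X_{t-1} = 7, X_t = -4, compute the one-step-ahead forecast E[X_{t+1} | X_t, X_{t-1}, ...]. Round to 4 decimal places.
E[X_{t+1} \mid \mathcal F_t] = 1.5070

For an AR(p) model X_t = c + sum_i phi_i X_{t-i} + eps_t, the
one-step-ahead conditional mean is
  E[X_{t+1} | X_t, ...] = c + sum_i phi_i X_{t+1-i}.
Substitute known values:
  E[X_{t+1} | ...] = (-0.354) * (-4) + (0.013) * (7)
                   = 1.5070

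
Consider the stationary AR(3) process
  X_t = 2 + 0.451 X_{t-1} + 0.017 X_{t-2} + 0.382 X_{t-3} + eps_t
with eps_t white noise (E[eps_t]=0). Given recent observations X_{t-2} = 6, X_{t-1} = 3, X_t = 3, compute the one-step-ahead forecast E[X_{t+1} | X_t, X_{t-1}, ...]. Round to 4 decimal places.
E[X_{t+1} \mid \mathcal F_t] = 5.6960

For an AR(p) model X_t = c + sum_i phi_i X_{t-i} + eps_t, the
one-step-ahead conditional mean is
  E[X_{t+1} | X_t, ...] = c + sum_i phi_i X_{t+1-i}.
Substitute known values:
  E[X_{t+1} | ...] = 2 + (0.451) * (3) + (0.017) * (3) + (0.382) * (6)
                   = 5.6960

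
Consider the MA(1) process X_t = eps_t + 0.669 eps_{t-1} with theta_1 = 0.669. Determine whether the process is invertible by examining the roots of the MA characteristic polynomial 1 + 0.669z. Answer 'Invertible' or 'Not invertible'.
\text{Invertible}

The MA(q) characteristic polynomial is P(z) = 1 + 0.669z.
Invertibility requires all roots to lie outside the unit circle, i.e. |z| > 1 for every root.
This is linear in z: 1 + (0.669) z = 0  =>  z = -1/(0.669) = -1.494768,  |z| = 1.494768.
Moduli of all roots: 1.4948.
All moduli strictly greater than 1? Yes.
Verdict: Invertible.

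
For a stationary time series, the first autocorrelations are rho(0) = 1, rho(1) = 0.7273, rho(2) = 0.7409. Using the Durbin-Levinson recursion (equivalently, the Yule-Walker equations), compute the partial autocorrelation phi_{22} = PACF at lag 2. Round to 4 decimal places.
\phi_{22} = 0.4499

The PACF at lag k is phi_{kk}, the last component of the solution
to the Yule-Walker system G_k phi = r_k where
  (G_k)_{ij} = rho(|i - j|), (r_k)_i = rho(i), i,j = 1..k.
Equivalently, Durbin-Levinson gives phi_{kk} iteratively:
  phi_{11} = rho(1)
  phi_{kk} = [rho(k) - sum_{j=1..k-1} phi_{k-1,j} rho(k-j)]
            / [1 - sum_{j=1..k-1} phi_{k-1,j} rho(j)],
  phi_{k,j} = phi_{k-1,j} - phi_{kk} phi_{k-1,k-j},  j = 1..k-1.
Step k = 1:
  phi_11 = rho(1) = 0.7273.
Step k = 2:
  phi_22 = [rho(2) - phi_11 rho(1)] / [1 - phi_11 rho(1)] = [0.7409 - (0.7273)(0.7273)] / [1 - (0.7273)(0.7273)]
         = 0.21193471 / 0.47103471 = 0.4499.
Therefore phi_{22} = 0.4499.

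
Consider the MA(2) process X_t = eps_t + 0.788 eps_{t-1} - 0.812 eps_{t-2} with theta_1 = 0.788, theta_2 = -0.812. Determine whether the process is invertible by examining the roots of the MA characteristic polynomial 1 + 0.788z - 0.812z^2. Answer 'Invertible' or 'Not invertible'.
\text{Not invertible}

The MA(q) characteristic polynomial is P(z) = 1 + 0.788z - 0.812z^2.
Invertibility requires all roots to lie outside the unit circle, i.e. |z| > 1 for every root.
Set 1 + (0.788) z + (-0.812) z^2 = 0, i.e. a z^2 + b z + c = 0 with a = -0.812, b = 0.788, c = 1.
Discriminant D = b^2 - 4ac = (0.788)^2 - 4*(-0.812)*1 = 0.620944 - (-3.248) = 3.868944.
D >= 0, so the roots are real: z = (-b +/- sqrt(D)) / (2a) = (-0.788 +/- 1.966963) / (-1.624).
  z_1 = (-0.788 + 1.966963) / (-1.624) = -0.726,   |z_1| = 0.726.
  z_2 = (-0.788 - 1.966963) / (-1.624) = 1.6964,   |z_2| = 1.6964.
Moduli of all roots: 0.7260, 1.6964.
All moduli strictly greater than 1? No.
Verdict: Not invertible.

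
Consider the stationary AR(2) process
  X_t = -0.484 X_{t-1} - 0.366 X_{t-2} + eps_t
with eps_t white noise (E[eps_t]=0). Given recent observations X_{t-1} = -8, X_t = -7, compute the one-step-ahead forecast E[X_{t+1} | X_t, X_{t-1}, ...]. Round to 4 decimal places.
E[X_{t+1} \mid \mathcal F_t] = 6.3160

For an AR(p) model X_t = c + sum_i phi_i X_{t-i} + eps_t, the
one-step-ahead conditional mean is
  E[X_{t+1} | X_t, ...] = c + sum_i phi_i X_{t+1-i}.
Substitute known values:
  E[X_{t+1} | ...] = (-0.484) * (-7) + (-0.366) * (-8)
                   = 6.3160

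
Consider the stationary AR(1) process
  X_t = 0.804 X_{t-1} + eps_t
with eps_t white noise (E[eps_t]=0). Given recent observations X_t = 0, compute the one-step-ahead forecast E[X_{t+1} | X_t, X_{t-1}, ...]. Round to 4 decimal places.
E[X_{t+1} \mid \mathcal F_t] = 0.0000

For an AR(p) model X_t = c + sum_i phi_i X_{t-i} + eps_t, the
one-step-ahead conditional mean is
  E[X_{t+1} | X_t, ...] = c + sum_i phi_i X_{t+1-i}.
Substitute known values:
  E[X_{t+1} | ...] = (0.804) * (0)
                   = 0.0000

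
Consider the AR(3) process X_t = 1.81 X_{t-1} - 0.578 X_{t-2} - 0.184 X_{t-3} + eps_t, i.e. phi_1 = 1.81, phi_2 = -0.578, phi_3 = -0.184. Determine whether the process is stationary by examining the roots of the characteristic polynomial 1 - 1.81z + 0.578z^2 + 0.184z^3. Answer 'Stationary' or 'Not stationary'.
\text{Not stationary}

The AR(p) characteristic polynomial is P(z) = 1 - 1.81z + 0.578z^2 + 0.184z^3.
Stationarity requires all roots to lie outside the unit circle, i.e. |z| > 1 for every root.
Degree 3: look for a simple real root z0 first, then factor out (1 - z/z0) and solve the remaining quadratic.
Testing z0 = 1.25: P(1.25) = 1 + (-1.81)(1.25) + (0.578)(1.25)^2 + (0.184)(1.25)^3
  = 1 + (-2.2625) + (0.903125) + (0.359375) = 0.  So z_0 = 1.25 is a root, |z_0| = 1.25.
Divide out the factor (1 - 0.8 z) = (1 - z/z0) (since 1/z0 = 0.8):
  P(z) = (1 - 0.8 z)(1 + (-1.01) z + (-0.23) z^2)
  [check: z-coef -1.01 - (0.8) = -1.81; z^2-coef -0.23 - (0.8)(-1.01) = 0.578; z^3-coef -(0.8)(-0.23) = 0.184.]
Remaining roots from the quadratic factor 1 + (-1.01) z + (-0.23) z^2:
  Set 1 + (-1.01) z + (-0.23) z^2 = 0, i.e. a z^2 + b z + c = 0 with a = -0.23, b = -1.01, c = 1.
  Discriminant D = b^2 - 4ac = (-1.01)^2 - 4*(-0.23)*1 = 1.0201 - (-0.92) = 1.9401.
  D >= 0, so the roots are real: z = (-b +/- sqrt(D)) / (2a) = (1.01 +/- 1.392875) / (-0.46).
    z_1 = (1.01 + 1.392875) / (-0.46) = -5.2236,   |z_1| = 5.2236.
    z_2 = (1.01 - 1.392875) / (-0.46) = 0.8323,   |z_2| = 0.8323.
Moduli of all roots: 1.2500, 5.2236, 0.8323.
All moduli strictly greater than 1? No.
Verdict: Not stationary.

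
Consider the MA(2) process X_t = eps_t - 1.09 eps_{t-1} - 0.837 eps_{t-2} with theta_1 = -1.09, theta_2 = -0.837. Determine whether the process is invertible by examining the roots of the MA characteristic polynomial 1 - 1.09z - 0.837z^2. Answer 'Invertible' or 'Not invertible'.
\text{Not invertible}

The MA(q) characteristic polynomial is P(z) = 1 - 1.09z - 0.837z^2.
Invertibility requires all roots to lie outside the unit circle, i.e. |z| > 1 for every root.
Set 1 + (-1.09) z + (-0.837) z^2 = 0, i.e. a z^2 + b z + c = 0 with a = -0.837, b = -1.09, c = 1.
Discriminant D = b^2 - 4ac = (-1.09)^2 - 4*(-0.837)*1 = 1.1881 - (-3.348) = 4.5361.
D >= 0, so the roots are real: z = (-b +/- sqrt(D)) / (2a) = (1.09 +/- 2.129812) / (-1.674).
  z_1 = (1.09 + 2.129812) / (-1.674) = -1.9234,   |z_1| = 1.9234.
  z_2 = (1.09 - 2.129812) / (-1.674) = 0.6212,   |z_2| = 0.6212.
Moduli of all roots: 1.9234, 0.6212.
All moduli strictly greater than 1? No.
Verdict: Not invertible.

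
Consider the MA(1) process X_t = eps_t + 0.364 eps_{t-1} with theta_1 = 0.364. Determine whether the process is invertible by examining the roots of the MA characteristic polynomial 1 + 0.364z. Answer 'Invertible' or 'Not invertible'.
\text{Invertible}

The MA(q) characteristic polynomial is P(z) = 1 + 0.364z.
Invertibility requires all roots to lie outside the unit circle, i.e. |z| > 1 for every root.
This is linear in z: 1 + (0.364) z = 0  =>  z = -1/(0.364) = -2.747253,  |z| = 2.747253.
Moduli of all roots: 2.7473.
All moduli strictly greater than 1? Yes.
Verdict: Invertible.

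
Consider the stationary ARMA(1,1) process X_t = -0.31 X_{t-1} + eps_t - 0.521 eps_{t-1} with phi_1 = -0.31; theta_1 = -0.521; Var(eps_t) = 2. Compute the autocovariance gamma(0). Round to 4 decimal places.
\gamma(0) = 3.5280

Multiply the model equation by X_{t-k} and take expectations. With theta_0 = psi_0 = 1 and psi_j the MA(infinity) weights, this gives
  gamma(k) - sum_i phi_i gamma(k-i) = c_k,
  c_k = sigma^2 * sum_{j=k..q} theta_j psi_{j-k}   (c_k = 0 for k > q),
using gamma(-m) = gamma(m).
psi-weights needed (psi_j = theta_j + sum_i phi_i psi_{j-i}):
  psi_1 = theta_1 + phi_1 = -0.521 + (-0.31) = -0.831
Right-hand sides:
  c_0 = sigma^2 (1 + theta_1 psi_1) = 2 * (1 + (-0.521)(-0.831)) = 2 * 1.432951 = 2.865902
  c_1 = sigma^2 theta_1 = 2 * (-0.521) = -1.042
  c_2 = 0
Equations for k = 0 and k = 1 (AR order 1):
  gamma(0) = phi_1 gamma(1) + c_0
  gamma(1) = phi_1 gamma(0) + c_1
Substituting the second into the first: gamma(0) (1 - phi_1^2) = c_0 + phi_1 c_1, so
  gamma(0) = (c_0 + phi_1 c_1) / (1 - phi_1^2) = (2.865902 + (-0.31)(-1.042)) / (1 - (-0.31)^2) = 3.188922 / 0.9039 = 3.527959.
Therefore gamma(0) = 3.5280 (to 4 decimal places).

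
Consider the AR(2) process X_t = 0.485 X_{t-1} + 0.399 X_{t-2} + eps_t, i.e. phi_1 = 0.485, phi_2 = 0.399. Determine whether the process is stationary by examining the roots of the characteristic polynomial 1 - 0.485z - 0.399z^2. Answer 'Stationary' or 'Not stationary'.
\text{Stationary}

The AR(p) characteristic polynomial is P(z) = 1 - 0.485z - 0.399z^2.
Stationarity requires all roots to lie outside the unit circle, i.e. |z| > 1 for every root.
Set 1 + (-0.485) z + (-0.399) z^2 = 0, i.e. a z^2 + b z + c = 0 with a = -0.399, b = -0.485, c = 1.
Discriminant D = b^2 - 4ac = (-0.485)^2 - 4*(-0.399)*1 = 0.235225 - (-1.596) = 1.831225.
D >= 0, so the roots are real: z = (-b +/- sqrt(D)) / (2a) = (0.485 +/- 1.353228) / (-0.798).
  z_1 = (0.485 + 1.353228) / (-0.798) = -2.3035,   |z_1| = 2.3035.
  z_2 = (0.485 - 1.353228) / (-0.798) = 1.088,   |z_2| = 1.088.
Moduli of all roots: 2.3035, 1.0880.
All moduli strictly greater than 1? Yes.
Verdict: Stationary.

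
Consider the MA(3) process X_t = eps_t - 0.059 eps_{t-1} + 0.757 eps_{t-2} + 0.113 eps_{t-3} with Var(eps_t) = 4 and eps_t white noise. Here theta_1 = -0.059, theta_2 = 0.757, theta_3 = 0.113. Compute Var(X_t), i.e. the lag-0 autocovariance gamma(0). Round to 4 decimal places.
\gamma(0) = 6.3572

For an MA(q) process X_t = eps_t + sum_i theta_i eps_{t-i} with
Var(eps_t) = sigma^2, the variance is
  gamma(0) = sigma^2 * (1 + sum_i theta_i^2).
  sum_i theta_i^2 = (-0.059)^2 + (0.757)^2 + (0.113)^2 = 0.003481 + 0.573049 + 0.012769 = 0.589299.
  gamma(0) = 4 * (1 + 0.589299) = 4 * 1.589299 = 6.357196, which rounds to 6.3572.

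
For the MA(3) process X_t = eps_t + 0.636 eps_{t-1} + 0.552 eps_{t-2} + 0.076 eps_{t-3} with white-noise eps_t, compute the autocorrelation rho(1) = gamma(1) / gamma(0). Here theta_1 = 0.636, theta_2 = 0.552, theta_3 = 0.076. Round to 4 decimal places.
\rho(1) = 0.6000

For an MA(q) process with theta_0 = 1, the autocovariance is
  gamma(k) = sigma^2 * sum_{i=0..q-k} theta_i * theta_{i+k},
and rho(k) = gamma(k) / gamma(0). Sigma^2 cancels.
  numerator   = (1)*(0.636) + (0.636)*(0.552) + (0.552)*(0.076) = 1.029024.
  denominator = (1)^2 + (0.636)^2 + (0.552)^2 + (0.076)^2 = 1.714976.
  rho(1) = 1.029024 / 1.714976 = 0.6000.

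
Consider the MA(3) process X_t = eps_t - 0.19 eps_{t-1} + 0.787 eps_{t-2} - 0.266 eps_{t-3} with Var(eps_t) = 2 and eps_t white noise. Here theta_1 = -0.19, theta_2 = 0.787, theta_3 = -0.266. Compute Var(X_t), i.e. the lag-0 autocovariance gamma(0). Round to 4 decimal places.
\gamma(0) = 3.4525

For an MA(q) process X_t = eps_t + sum_i theta_i eps_{t-i} with
Var(eps_t) = sigma^2, the variance is
  gamma(0) = sigma^2 * (1 + sum_i theta_i^2).
  sum_i theta_i^2 = (-0.19)^2 + (0.787)^2 + (-0.266)^2 = 0.0361 + 0.619369 + 0.070756 = 0.726225.
  gamma(0) = 2 * (1 + 0.726225) = 2 * 1.726225 = 3.45245, which rounds to 3.4525.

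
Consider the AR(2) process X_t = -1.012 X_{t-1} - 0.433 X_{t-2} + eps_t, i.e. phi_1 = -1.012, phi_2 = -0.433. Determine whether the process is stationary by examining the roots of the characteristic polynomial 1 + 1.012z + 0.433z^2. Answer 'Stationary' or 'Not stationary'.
\text{Stationary}

The AR(p) characteristic polynomial is P(z) = 1 + 1.012z + 0.433z^2.
Stationarity requires all roots to lie outside the unit circle, i.e. |z| > 1 for every root.
Set 1 + (1.012) z + (0.433) z^2 = 0, i.e. a z^2 + b z + c = 0 with a = 0.433, b = 1.012, c = 1.
Discriminant D = b^2 - 4ac = (1.012)^2 - 4*(0.433)*1 = 1.024144 - (1.732) = -0.707856.
D < 0, so the roots are the complex-conjugate pair z = (-b +/- i sqrt(-D)) / (2a) = -1.1686 +/- 0.9715i.
For a conjugate pair |z|^2 = z * conj(z) = (product of roots) = c/a = 1/(0.433) = 2.309469, so |z| = sqrt(2.309469) = 1.5197 for both roots.
Moduli of all roots: 1.5197, 1.5197.
All moduli strictly greater than 1? Yes.
Verdict: Stationary.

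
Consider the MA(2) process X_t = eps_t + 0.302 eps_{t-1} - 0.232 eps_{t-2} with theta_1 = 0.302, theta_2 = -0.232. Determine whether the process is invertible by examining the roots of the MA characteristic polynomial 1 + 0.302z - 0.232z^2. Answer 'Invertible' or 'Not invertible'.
\text{Invertible}

The MA(q) characteristic polynomial is P(z) = 1 + 0.302z - 0.232z^2.
Invertibility requires all roots to lie outside the unit circle, i.e. |z| > 1 for every root.
Set 1 + (0.302) z + (-0.232) z^2 = 0, i.e. a z^2 + b z + c = 0 with a = -0.232, b = 0.302, c = 1.
Discriminant D = b^2 - 4ac = (0.302)^2 - 4*(-0.232)*1 = 0.091204 - (-0.928) = 1.019204.
D >= 0, so the roots are real: z = (-b +/- sqrt(D)) / (2a) = (-0.302 +/- 1.009556) / (-0.464).
  z_1 = (-0.302 + 1.009556) / (-0.464) = -1.5249,   |z_1| = 1.5249.
  z_2 = (-0.302 - 1.009556) / (-0.464) = 2.8266,   |z_2| = 2.8266.
Moduli of all roots: 1.5249, 2.8266.
All moduli strictly greater than 1? Yes.
Verdict: Invertible.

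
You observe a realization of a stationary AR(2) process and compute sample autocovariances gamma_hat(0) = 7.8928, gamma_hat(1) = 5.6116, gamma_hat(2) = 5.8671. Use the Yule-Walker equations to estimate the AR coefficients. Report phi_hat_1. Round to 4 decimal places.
\hat\phi_{1} = 0.3690

The Yule-Walker equations for an AR(p) process read, in matrix form,
  Gamma_p phi = r_p,   with   (Gamma_p)_{ij} = gamma(|i - j|),
                       (r_p)_i = gamma(i),   i,j = 1..p.
Substitute the sample gammas (Toeplitz matrix and right-hand side of size 2):
  Gamma_p = [[7.8928, 5.6116], [5.6116, 7.8928]]
  r_p     = [5.6116, 5.8671]
Written out:
  7.8928 phi_1 + 5.6116 phi_2 = 5.6116
  5.6116 phi_1 + 7.8928 phi_2 = 5.8671
Solve by Cramer's rule:
  det = gamma(0)^2 - gamma(1)^2 = (7.8928)^2 - (5.6116)^2 = 62.29629184 - 31.49005456 = 30.80623728
  phi_hat_1 = [gamma(1) gamma(0) - gamma(1) gamma(2)] / det = [(5.6116)(7.8928) - (5.6116)(5.8671)] / 30.80623728 = 11.36741812 / 30.80623728 = 0.369
  phi_hat_2 = [gamma(0) gamma(2) - gamma(1)^2] / det = [(7.8928)(5.8671) - (5.6116)^2] / 30.80623728 = 14.81779232 / 30.80623728 = 0.481
So phi_hat = [0.3690, 0.4810].
Therefore phi_hat_1 = 0.3690.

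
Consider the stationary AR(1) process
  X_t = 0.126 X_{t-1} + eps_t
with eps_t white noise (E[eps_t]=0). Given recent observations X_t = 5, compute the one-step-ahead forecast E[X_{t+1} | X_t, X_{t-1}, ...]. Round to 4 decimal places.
E[X_{t+1} \mid \mathcal F_t] = 0.6300

For an AR(p) model X_t = c + sum_i phi_i X_{t-i} + eps_t, the
one-step-ahead conditional mean is
  E[X_{t+1} | X_t, ...] = c + sum_i phi_i X_{t+1-i}.
Substitute known values:
  E[X_{t+1} | ...] = (0.126) * (5)
                   = 0.6300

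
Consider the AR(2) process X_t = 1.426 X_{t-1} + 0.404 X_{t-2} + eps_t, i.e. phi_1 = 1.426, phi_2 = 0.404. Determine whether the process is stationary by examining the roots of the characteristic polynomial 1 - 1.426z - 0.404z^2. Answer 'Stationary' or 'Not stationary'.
\text{Not stationary}

The AR(p) characteristic polynomial is P(z) = 1 - 1.426z - 0.404z^2.
Stationarity requires all roots to lie outside the unit circle, i.e. |z| > 1 for every root.
Set 1 + (-1.426) z + (-0.404) z^2 = 0, i.e. a z^2 + b z + c = 0 with a = -0.404, b = -1.426, c = 1.
Discriminant D = b^2 - 4ac = (-1.426)^2 - 4*(-0.404)*1 = 2.033476 - (-1.616) = 3.649476.
D >= 0, so the roots are real: z = (-b +/- sqrt(D)) / (2a) = (1.426 +/- 1.91036) / (-0.808).
  z_1 = (1.426 + 1.91036) / (-0.808) = -4.1292,   |z_1| = 4.1292.
  z_2 = (1.426 - 1.91036) / (-0.808) = 0.5995,   |z_2| = 0.5995.
Moduli of all roots: 4.1292, 0.5995.
All moduli strictly greater than 1? No.
Verdict: Not stationary.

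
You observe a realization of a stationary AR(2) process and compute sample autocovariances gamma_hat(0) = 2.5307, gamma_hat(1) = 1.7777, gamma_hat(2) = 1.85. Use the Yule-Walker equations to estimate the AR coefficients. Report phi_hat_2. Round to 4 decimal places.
\hat\phi_{2} = 0.4690

The Yule-Walker equations for an AR(p) process read, in matrix form,
  Gamma_p phi = r_p,   with   (Gamma_p)_{ij} = gamma(|i - j|),
                       (r_p)_i = gamma(i),   i,j = 1..p.
Substitute the sample gammas (Toeplitz matrix and right-hand side of size 2):
  Gamma_p = [[2.5307, 1.7777], [1.7777, 2.5307]]
  r_p     = [1.7777, 1.85]
Written out:
  2.5307 phi_1 + 1.7777 phi_2 = 1.7777
  1.7777 phi_1 + 2.5307 phi_2 = 1.85
Solve by Cramer's rule:
  det = gamma(0)^2 - gamma(1)^2 = (2.5307)^2 - (1.7777)^2 = 6.40444249 - 3.16021729 = 3.2442252
  phi_hat_1 = [gamma(1) gamma(0) - gamma(1) gamma(2)] / det = [(1.7777)(2.5307) - (1.7777)(1.85)] / 3.2442252 = 1.21008039 / 3.2442252 = 0.373
  phi_hat_2 = [gamma(0) gamma(2) - gamma(1)^2] / det = [(2.5307)(1.85) - (1.7777)^2] / 3.2442252 = 1.52157771 / 3.2442252 = 0.469
So phi_hat = [0.3730, 0.4690].
Therefore phi_hat_2 = 0.4690.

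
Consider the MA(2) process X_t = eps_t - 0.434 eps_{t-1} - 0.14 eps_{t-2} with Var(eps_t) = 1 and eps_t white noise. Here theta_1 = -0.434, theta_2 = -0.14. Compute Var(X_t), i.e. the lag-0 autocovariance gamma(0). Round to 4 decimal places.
\gamma(0) = 1.2080

For an MA(q) process X_t = eps_t + sum_i theta_i eps_{t-i} with
Var(eps_t) = sigma^2, the variance is
  gamma(0) = sigma^2 * (1 + sum_i theta_i^2).
  sum_i theta_i^2 = (-0.434)^2 + (-0.14)^2 = 0.188356 + 0.0196 = 0.207956.
  gamma(0) = 1 * (1 + 0.207956) = 1 * 1.207956 = 1.207956, which rounds to 1.2080.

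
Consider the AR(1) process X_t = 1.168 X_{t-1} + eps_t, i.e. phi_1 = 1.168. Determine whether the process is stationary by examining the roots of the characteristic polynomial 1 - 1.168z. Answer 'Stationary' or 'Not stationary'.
\text{Not stationary}

The AR(p) characteristic polynomial is P(z) = 1 - 1.168z.
Stationarity requires all roots to lie outside the unit circle, i.e. |z| > 1 for every root.
This is linear in z: 1 + (-1.168) z = 0  =>  z = -1/(-1.168) = 0.856164,  |z| = 0.856164.
Moduli of all roots: 0.8562.
All moduli strictly greater than 1? No.
Verdict: Not stationary.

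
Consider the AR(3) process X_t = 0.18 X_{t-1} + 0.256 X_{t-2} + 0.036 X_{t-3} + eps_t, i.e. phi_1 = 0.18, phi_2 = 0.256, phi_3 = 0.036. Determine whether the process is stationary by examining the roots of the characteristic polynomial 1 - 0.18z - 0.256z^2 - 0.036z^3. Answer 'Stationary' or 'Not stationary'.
\text{Stationary}

The AR(p) characteristic polynomial is P(z) = 1 - 0.18z - 0.256z^2 - 0.036z^3.
Stationarity requires all roots to lie outside the unit circle, i.e. |z| > 1 for every root.
Degree 3: look for a simple real root z0 first, then factor out (1 - z/z0) and solve the remaining quadratic.
Testing z0 = -5: P(-5) = 1 + (-0.18)(-5) + (-0.256)(-5)^2 + (-0.036)(-5)^3
  = 1 + (0.9) + (-6.4) + (4.5) = 0.  So z_0 = -5 is a root, |z_0| = 5.
Divide out the factor (1 + 0.2 z) = (1 - z/z0) (since 1/z0 = -0.2):
  P(z) = (1 + 0.2 z)(1 + (-0.38) z + (-0.18) z^2)
  [check: z-coef -0.38 - (-0.2) = -0.18; z^2-coef -0.18 - (-0.2)(-0.38) = -0.256; z^3-coef -(-0.2)(-0.18) = -0.036.]
Remaining roots from the quadratic factor 1 + (-0.38) z + (-0.18) z^2:
  Set 1 + (-0.38) z + (-0.18) z^2 = 0, i.e. a z^2 + b z + c = 0 with a = -0.18, b = -0.38, c = 1.
  Discriminant D = b^2 - 4ac = (-0.38)^2 - 4*(-0.18)*1 = 0.1444 - (-0.72) = 0.8644.
  D >= 0, so the roots are real: z = (-b +/- sqrt(D)) / (2a) = (0.38 +/- 0.929731) / (-0.36).
    z_1 = (0.38 + 0.929731) / (-0.36) = -3.6381,   |z_1| = 3.6381.
    z_2 = (0.38 - 0.929731) / (-0.36) = 1.527,   |z_2| = 1.527.
Moduli of all roots: 5.0000, 3.6381, 1.5270.
All moduli strictly greater than 1? Yes.
Verdict: Stationary.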